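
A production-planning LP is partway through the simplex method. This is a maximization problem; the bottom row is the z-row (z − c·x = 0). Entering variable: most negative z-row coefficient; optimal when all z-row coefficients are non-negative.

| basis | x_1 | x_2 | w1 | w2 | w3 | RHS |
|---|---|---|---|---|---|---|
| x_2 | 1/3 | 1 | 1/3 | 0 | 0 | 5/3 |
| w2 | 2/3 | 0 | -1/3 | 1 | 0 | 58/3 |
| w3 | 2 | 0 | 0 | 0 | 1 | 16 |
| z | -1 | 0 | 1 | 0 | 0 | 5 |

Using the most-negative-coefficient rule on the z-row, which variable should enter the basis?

Negative z-row entries: x_1: -1.
The most negative is -1 in column x_1, so x_1 enters.

x_1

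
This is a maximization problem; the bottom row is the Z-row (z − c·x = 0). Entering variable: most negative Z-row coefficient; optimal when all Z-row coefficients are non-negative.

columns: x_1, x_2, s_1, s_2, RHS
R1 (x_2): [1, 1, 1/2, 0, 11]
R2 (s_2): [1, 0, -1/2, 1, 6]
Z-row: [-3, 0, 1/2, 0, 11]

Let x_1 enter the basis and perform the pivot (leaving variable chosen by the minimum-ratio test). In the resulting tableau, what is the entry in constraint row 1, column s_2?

Ratio test on column x_1 — row 1: 11/1 = 11; row 2: 6/1 = 6. Minimum is 6 at row 2 (s_2 leaves); pivot element 1.
Divide row 2 by 1; eliminate column x_1 from the other rows.
Row 1 update in column s_2: 0 − 1·1 = -1.

-1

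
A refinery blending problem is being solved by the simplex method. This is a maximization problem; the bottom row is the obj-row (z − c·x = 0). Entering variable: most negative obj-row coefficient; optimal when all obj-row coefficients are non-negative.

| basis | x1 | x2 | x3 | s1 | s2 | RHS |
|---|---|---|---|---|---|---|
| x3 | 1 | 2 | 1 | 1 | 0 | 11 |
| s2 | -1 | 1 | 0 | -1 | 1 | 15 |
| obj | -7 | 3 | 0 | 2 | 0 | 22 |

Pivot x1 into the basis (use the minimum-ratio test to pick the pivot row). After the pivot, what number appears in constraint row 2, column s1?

Ratio test on column x1 — row 1: 11/1 = 11; row 2: entry -1 ≤ 0. Minimum is 11 at row 1 (x3 leaves); pivot element 1.
Divide row 1 by 1; eliminate column x1 from the other rows.
Row 2 update in column s1: -1 − (-1)·1 = 0.

0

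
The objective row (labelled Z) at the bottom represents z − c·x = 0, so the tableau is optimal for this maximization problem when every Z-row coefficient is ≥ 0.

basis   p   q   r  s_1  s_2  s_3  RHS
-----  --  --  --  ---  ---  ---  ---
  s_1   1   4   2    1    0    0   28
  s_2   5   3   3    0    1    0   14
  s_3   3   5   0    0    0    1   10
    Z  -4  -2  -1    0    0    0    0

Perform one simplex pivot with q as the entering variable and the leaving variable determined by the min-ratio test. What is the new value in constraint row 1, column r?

Ratio test on column q — row 1: 28/4 = 7; row 2: 14/3 = 14/3; row 3: 10/5 = 2. Minimum is 2 at row 3 (s_3 leaves); pivot element 5.
Divide row 3 by 5; eliminate column q from the other rows.
Row 1 update in column r: 2 − 4·0 = 2.

2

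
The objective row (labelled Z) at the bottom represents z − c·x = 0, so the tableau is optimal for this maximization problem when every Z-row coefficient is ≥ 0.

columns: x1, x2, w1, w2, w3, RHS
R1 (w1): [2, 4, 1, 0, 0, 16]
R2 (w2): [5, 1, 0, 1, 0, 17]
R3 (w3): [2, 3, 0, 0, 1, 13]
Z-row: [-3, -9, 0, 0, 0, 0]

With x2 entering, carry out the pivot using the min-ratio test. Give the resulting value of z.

36

Ratio test on column x2 — row 1: 16/4 = 4; row 2: 17/1 = 17; row 3: 13/3 = 13/3. Minimum is 4 at row 1 (w1 leaves); pivot element 4.
Pivot on row 1; the Z-row RHS becomes 0 − (-9)·4 = 36.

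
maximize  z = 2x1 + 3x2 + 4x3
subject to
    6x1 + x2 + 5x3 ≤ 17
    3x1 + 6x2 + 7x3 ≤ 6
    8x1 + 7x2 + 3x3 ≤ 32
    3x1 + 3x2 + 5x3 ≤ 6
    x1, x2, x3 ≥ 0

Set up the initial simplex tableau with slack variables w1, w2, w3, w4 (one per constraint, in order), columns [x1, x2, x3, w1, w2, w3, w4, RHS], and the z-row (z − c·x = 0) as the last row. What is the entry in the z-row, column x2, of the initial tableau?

The z-row carries the negated objective coefficients: the x2 entry is -3.

-3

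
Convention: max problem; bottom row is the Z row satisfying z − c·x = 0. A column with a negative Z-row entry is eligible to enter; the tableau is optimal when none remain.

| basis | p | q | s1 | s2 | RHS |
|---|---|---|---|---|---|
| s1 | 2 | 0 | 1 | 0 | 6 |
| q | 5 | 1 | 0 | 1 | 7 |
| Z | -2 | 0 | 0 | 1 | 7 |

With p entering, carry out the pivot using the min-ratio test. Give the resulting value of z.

49/5

Ratio test on column p — row 1: 6/2 = 3; row 2: 7/5 = 7/5. Minimum is 7/5 at row 2 (q leaves); pivot element 5.
Pivot on row 2; the Z-row RHS becomes 7 − (-2)·(7/5) = 49/5.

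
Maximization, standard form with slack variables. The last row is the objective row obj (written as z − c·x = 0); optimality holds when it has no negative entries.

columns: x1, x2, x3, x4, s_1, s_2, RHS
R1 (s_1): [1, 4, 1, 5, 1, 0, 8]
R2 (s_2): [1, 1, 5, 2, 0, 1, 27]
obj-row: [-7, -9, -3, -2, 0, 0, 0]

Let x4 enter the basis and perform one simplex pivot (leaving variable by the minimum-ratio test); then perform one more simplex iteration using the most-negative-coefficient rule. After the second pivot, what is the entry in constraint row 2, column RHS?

Ratio test on column x4 — row 1: 8/5 = 8/5; row 2: 27/2 = 27/2. Minimum is 8/5 at row 1 (s_1 leaves); pivot element 5.
Divide row 1 by 5; eliminate column x4 from the other rows.
Second iteration: most negative obj-row entry is -37/5 in column x2, so x2 enters.
Ratio test on column x2 — row 1: (8/5)/(4/5) = 2; row 2: entry -3/5 ≤ 0. Minimum is 2 at row 1 (x4 leaves); pivot element 4/5.
Divide row 1 by 4/5; eliminate column x2 from the other rows.
After both pivots, the entry at constraint row 2, column RHS is 25.

25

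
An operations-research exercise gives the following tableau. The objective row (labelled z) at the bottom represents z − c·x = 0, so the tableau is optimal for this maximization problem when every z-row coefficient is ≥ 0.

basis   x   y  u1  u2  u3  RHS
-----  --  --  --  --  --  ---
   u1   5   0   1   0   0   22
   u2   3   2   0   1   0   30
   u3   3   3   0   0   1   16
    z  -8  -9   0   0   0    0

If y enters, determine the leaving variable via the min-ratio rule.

u3

Column y entries and ratios — u1: 0 ≤ 0, skip; u2: 30/2 = 15; u3: 16/3 = 16/3.
Smallest ratio is 16/3 in the row of u3, so u3 leaves.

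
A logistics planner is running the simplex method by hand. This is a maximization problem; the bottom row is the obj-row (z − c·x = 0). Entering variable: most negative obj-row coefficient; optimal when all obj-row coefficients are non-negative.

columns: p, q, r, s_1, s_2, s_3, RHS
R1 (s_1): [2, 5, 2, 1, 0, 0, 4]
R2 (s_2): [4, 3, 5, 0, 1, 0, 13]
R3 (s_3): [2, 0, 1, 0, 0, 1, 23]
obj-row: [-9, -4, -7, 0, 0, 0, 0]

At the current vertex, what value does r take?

r is not in the basis, so in the current basic feasible solution r = 0.

0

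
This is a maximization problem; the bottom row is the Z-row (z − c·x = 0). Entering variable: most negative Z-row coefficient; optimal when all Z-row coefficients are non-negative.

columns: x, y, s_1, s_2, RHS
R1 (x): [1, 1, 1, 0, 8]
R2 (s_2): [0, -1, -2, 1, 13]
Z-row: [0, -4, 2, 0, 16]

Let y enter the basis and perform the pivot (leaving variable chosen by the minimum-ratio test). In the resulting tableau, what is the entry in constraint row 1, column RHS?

8

Ratio test on column y — row 1: 8/1 = 8; row 2: entry -1 ≤ 0. Minimum is 8 at row 1 (x leaves); pivot element 1.
Divide row 1 by 1; eliminate column y from the other rows.
In the new row 1, the RHS entry is the old entry divided by the pivot: 8/1 = 8.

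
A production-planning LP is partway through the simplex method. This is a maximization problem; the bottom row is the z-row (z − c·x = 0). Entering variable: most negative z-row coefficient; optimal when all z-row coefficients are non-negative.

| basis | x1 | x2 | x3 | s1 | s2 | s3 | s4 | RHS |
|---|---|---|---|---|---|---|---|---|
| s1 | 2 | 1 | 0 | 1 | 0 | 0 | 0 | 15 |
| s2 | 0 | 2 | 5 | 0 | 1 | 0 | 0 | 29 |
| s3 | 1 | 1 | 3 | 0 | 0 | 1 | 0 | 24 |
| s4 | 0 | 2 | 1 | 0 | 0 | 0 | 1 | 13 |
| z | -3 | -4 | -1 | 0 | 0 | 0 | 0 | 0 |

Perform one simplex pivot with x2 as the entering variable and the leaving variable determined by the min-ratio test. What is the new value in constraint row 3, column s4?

Ratio test on column x2 — row 1: 15/1 = 15; row 2: 29/2 = 29/2; row 3: 24/1 = 24; row 4: 13/2 = 13/2. Minimum is 13/2 at row 4 (s4 leaves); pivot element 2.
Divide row 4 by 2; eliminate column x2 from the other rows.
Row 3 update in column s4: 0 − 1·(1/2) = -1/2.

-1/2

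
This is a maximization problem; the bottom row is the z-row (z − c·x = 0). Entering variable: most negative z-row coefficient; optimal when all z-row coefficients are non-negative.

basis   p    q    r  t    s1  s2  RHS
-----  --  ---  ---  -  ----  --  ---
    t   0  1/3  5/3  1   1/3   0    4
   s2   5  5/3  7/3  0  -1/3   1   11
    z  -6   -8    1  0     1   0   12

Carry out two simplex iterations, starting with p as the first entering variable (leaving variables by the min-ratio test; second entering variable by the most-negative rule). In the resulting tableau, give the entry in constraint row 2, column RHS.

33/5

Ratio test on column p — row 1: entry 0 ≤ 0; row 2: 11/5 = 11/5. Minimum is 11/5 at row 2 (s2 leaves); pivot element 5.
Divide row 2 by 5; eliminate column p from the other rows.
Second iteration: most negative z-row entry is -6 in column q, so q enters.
Ratio test on column q — row 1: 4/(1/3) = 12; row 2: (11/5)/(1/3) = 33/5. Minimum is 33/5 at row 2 (p leaves); pivot element 1/3.
Divide row 2 by 1/3; eliminate column q from the other rows.
After both pivots, the entry at constraint row 2, column RHS is 33/5.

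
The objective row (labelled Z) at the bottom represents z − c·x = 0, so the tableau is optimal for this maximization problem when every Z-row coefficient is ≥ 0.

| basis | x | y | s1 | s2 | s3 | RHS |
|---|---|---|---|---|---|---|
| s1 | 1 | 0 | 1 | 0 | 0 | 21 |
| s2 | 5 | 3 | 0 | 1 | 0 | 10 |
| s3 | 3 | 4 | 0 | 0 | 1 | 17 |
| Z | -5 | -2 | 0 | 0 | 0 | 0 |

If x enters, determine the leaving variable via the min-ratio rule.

Column x entries and ratios — s1: 21/1 = 21; s2: 10/5 = 2; s3: 17/3 = 17/3.
Smallest ratio is 2 in the row of s2, so s2 leaves.

s2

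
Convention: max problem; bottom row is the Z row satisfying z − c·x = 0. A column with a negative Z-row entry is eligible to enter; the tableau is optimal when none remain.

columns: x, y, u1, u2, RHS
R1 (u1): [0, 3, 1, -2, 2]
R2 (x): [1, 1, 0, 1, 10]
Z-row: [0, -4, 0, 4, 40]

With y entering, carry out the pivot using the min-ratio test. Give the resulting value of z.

Ratio test on column y — row 1: 2/3 = 2/3; row 2: 10/1 = 10. Minimum is 2/3 at row 1 (u1 leaves); pivot element 3.
Pivot on row 1; the Z-row RHS becomes 40 − (-4)·(2/3) = 128/3.

128/3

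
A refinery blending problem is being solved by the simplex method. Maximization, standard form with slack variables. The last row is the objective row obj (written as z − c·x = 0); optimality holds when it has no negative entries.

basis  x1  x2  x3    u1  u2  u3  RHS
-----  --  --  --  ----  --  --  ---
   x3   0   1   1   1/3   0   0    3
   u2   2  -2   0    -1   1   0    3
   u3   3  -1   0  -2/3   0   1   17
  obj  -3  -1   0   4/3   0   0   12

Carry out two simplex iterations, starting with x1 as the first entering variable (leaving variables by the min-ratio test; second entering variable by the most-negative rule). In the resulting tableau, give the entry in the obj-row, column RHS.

Ratio test on column x1 — row 1: entry 0 ≤ 0; row 2: 3/2 = 3/2; row 3: 17/3 = 17/3. Minimum is 3/2 at row 2 (u2 leaves); pivot element 2.
Divide row 2 by 2; eliminate column x1 from the other rows.
Second iteration: most negative obj-row entry is -4 in column x2, so x2 enters.
Ratio test on column x2 — row 1: 3/1 = 3; row 2: entry -1 ≤ 0; row 3: (25/2)/2 = 25/4. Minimum is 3 at row 1 (x3 leaves); pivot element 1.
Divide row 1 by 1; eliminate column x2 from the other rows.
After both pivots, the entry at the obj-row, column RHS is 57/2.

57/2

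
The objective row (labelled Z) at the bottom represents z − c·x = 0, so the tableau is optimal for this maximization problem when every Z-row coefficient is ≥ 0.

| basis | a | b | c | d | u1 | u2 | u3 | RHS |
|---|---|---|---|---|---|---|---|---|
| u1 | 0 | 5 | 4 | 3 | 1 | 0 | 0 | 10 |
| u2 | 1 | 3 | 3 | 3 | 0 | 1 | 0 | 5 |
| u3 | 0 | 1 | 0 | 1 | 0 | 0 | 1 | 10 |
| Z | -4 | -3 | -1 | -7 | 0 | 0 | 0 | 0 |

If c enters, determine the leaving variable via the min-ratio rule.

Column c entries and ratios — u1: 10/4 = 5/2; u2: 5/3 = 5/3; u3: 0 ≤ 0, skip.
Smallest ratio is 5/3 in the row of u2, so u2 leaves.

u2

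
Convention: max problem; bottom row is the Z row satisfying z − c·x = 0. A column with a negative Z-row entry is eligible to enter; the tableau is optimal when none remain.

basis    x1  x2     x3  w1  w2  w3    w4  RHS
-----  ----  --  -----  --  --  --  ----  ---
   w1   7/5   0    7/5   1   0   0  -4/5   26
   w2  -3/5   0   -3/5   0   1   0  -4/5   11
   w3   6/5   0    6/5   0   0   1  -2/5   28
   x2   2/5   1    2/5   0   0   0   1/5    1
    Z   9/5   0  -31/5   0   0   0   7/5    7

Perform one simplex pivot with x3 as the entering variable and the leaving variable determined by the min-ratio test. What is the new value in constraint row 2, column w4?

-1/2

Ratio test on column x3 — row 1: 26/(7/5) = 130/7; row 2: entry -3/5 ≤ 0; row 3: 28/(6/5) = 70/3; row 4: 1/(2/5) = 5/2. Minimum is 5/2 at row 4 (x2 leaves); pivot element 2/5.
Divide row 4 by 2/5; eliminate column x3 from the other rows.
Row 2 update in column w4: -4/5 − (-3/5)·(1/2) = -1/2.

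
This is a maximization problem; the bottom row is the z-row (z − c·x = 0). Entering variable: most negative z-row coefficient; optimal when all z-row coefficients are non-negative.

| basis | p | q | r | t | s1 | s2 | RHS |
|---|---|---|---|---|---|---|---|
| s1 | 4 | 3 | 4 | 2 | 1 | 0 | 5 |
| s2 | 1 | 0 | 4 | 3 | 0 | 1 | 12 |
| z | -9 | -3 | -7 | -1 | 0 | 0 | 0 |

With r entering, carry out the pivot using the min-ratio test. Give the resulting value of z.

35/4

Ratio test on column r — row 1: 5/4 = 5/4; row 2: 12/4 = 3. Minimum is 5/4 at row 1 (s1 leaves); pivot element 4.
Pivot on row 1; the z-row RHS becomes 0 − (-7)·(5/4) = 35/4.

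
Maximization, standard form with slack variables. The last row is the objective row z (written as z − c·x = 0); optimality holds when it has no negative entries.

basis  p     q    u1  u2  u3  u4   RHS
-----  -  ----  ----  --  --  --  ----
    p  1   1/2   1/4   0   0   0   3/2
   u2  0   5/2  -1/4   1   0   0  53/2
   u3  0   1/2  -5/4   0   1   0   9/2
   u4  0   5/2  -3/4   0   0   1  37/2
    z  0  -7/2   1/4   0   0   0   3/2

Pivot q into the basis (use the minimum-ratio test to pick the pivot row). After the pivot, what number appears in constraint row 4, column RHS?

Ratio test on column q — row 1: (3/2)/(1/2) = 3; row 2: (53/2)/(5/2) = 53/5; row 3: (9/2)/(1/2) = 9; row 4: (37/2)/(5/2) = 37/5. Minimum is 3 at row 1 (p leaves); pivot element 1/2.
Divide row 1 by 1/2; eliminate column q from the other rows.
Row 4 update in column RHS: 37/2 − (5/2)·3 = 11.

11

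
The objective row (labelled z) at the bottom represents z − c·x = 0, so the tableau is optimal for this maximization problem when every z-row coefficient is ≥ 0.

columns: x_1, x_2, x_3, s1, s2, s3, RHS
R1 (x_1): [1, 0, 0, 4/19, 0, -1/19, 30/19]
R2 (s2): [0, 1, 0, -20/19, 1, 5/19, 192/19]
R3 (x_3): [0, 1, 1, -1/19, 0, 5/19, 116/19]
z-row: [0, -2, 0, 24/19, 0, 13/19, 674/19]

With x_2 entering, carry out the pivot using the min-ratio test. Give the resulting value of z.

Ratio test on column x_2 — row 1: entry 0 ≤ 0; row 2: (192/19)/1 = 192/19; row 3: (116/19)/1 = 116/19. Minimum is 116/19 at row 3 (x_3 leaves); pivot element 1.
Pivot on row 3; the z-row RHS becomes 674/19 − (-2)·(116/19) = 906/19.

906/19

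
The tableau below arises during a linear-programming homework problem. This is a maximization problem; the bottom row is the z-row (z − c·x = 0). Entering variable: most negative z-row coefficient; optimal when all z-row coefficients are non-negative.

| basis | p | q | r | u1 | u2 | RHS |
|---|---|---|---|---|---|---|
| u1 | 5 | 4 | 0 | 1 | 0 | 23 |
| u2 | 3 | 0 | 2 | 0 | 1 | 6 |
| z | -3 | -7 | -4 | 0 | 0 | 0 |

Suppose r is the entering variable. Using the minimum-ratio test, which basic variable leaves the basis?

Column r entries and ratios — u1: 0 ≤ 0, skip; u2: 6/2 = 3.
Smallest ratio is 3 in the row of u2, so u2 leaves.

u2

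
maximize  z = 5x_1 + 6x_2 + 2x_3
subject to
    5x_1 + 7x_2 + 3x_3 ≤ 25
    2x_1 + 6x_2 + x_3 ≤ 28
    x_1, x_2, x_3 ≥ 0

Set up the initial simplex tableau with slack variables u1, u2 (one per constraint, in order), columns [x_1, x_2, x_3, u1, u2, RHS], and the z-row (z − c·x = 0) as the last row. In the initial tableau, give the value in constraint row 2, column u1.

Slack u1 belongs to constraint 1; its column is the unit vector e_1, so the entry in row 2 is 0.

0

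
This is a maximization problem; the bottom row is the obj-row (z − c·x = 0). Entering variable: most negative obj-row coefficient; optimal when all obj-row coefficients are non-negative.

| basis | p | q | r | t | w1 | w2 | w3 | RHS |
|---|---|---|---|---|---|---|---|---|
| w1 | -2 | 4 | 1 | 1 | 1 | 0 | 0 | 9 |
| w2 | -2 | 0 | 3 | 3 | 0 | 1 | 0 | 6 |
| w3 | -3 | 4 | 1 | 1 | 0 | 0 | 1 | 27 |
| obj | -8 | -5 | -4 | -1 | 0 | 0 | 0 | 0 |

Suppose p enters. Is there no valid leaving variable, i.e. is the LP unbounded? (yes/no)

Every constraint-row entry in column p is ≤ 0, so increasing p is unbounded.

yes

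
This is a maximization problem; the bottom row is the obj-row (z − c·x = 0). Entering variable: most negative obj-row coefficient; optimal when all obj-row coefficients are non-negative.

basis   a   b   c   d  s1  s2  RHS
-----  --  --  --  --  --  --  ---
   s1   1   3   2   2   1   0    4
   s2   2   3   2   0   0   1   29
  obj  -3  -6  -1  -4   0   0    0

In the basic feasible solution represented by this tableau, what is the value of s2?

29

s2 is basic (row 2); its value is the RHS of that row, 29.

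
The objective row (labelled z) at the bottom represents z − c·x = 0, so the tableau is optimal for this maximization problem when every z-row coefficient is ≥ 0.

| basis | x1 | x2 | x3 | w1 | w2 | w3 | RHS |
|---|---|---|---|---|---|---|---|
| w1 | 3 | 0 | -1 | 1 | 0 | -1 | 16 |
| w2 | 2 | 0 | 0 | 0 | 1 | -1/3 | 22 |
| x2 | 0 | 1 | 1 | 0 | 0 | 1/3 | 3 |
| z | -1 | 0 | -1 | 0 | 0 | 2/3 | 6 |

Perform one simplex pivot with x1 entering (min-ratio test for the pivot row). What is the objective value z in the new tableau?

34/3

Ratio test on column x1 — row 1: 16/3 = 16/3; row 2: 22/2 = 11; row 3: entry 0 ≤ 0. Minimum is 16/3 at row 1 (w1 leaves); pivot element 3.
Pivot on row 1; the z-row RHS becomes 6 − (-1)·(16/3) = 34/3.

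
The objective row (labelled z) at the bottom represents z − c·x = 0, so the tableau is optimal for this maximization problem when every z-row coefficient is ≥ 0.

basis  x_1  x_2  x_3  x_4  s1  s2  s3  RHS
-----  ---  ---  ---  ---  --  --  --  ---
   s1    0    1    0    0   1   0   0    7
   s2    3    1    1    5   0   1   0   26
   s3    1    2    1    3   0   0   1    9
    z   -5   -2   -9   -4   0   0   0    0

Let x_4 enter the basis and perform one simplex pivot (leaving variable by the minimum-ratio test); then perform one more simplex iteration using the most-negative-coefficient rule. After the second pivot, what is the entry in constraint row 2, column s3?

-1

Ratio test on column x_4 — row 1: entry 0 ≤ 0; row 2: 26/5 = 26/5; row 3: 9/3 = 3. Minimum is 3 at row 3 (s3 leaves); pivot element 3.
Divide row 3 by 3; eliminate column x_4 from the other rows.
Second iteration: most negative z-row entry is -23/3 in column x_3, so x_3 enters.
Ratio test on column x_3 — row 1: entry 0 ≤ 0; row 2: entry -2/3 ≤ 0; row 3: 3/(1/3) = 9. Minimum is 9 at row 3 (x_4 leaves); pivot element 1/3.
Divide row 3 by 1/3; eliminate column x_3 from the other rows.
After both pivots, the entry at constraint row 2, column s3 is -1.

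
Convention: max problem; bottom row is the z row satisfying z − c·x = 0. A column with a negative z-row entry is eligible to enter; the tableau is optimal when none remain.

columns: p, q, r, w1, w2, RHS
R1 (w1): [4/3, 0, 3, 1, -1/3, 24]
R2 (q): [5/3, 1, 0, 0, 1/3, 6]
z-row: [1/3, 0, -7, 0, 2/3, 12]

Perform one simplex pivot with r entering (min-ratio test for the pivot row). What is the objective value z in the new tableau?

68

Ratio test on column r — row 1: 24/3 = 8; row 2: entry 0 ≤ 0. Minimum is 8 at row 1 (w1 leaves); pivot element 3.
Pivot on row 1; the z-row RHS becomes 12 − (-7)·8 = 68.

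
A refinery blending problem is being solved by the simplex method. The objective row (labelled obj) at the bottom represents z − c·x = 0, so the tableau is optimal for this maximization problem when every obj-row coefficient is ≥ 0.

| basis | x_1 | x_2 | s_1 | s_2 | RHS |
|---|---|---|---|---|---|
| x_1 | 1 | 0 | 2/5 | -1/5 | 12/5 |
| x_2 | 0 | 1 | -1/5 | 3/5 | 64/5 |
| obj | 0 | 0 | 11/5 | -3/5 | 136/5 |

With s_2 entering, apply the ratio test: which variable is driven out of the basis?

Column s_2 entries and ratios — x_1: -1/5 ≤ 0, skip; x_2: (64/5)/(3/5) = 64/3.
Smallest ratio is 64/3 in the row of x_2, so x_2 leaves.

x_2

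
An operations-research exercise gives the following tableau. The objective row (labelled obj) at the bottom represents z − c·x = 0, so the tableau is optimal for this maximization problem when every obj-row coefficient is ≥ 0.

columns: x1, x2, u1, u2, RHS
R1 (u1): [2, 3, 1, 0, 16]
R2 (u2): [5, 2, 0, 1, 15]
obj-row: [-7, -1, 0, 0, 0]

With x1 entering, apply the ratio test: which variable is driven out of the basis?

u2

Column x1 entries and ratios — u1: 16/2 = 8; u2: 15/5 = 3.
Smallest ratio is 3 in the row of u2, so u2 leaves.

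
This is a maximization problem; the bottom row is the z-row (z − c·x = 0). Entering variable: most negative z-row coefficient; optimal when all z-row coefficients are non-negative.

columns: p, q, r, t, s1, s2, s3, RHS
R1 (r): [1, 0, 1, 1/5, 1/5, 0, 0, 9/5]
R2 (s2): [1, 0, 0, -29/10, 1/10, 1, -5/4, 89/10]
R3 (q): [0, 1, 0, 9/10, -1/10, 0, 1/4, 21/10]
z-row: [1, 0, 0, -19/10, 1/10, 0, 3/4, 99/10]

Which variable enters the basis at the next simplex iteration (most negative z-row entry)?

t

Negative z-row entries: t: -19/10.
The most negative is -19/10 in column t, so t enters.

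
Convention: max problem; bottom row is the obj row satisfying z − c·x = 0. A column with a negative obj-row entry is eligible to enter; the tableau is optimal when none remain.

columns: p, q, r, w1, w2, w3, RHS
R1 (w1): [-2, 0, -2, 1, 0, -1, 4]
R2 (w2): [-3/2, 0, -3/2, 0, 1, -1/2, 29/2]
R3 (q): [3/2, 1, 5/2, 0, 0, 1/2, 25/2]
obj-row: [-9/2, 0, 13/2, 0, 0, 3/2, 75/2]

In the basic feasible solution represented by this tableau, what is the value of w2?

w2 is basic (row 2); its value is the RHS of that row, 29/2.

29/2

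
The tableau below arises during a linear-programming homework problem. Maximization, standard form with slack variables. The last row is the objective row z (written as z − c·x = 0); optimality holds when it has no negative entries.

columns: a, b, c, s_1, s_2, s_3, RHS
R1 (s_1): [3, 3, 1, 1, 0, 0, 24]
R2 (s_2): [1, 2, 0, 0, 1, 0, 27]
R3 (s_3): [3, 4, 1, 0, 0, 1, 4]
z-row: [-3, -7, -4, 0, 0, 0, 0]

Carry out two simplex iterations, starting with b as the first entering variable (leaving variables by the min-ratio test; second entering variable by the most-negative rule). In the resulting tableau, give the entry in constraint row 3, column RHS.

4

Ratio test on column b — row 1: 24/3 = 8; row 2: 27/2 = 27/2; row 3: 4/4 = 1. Minimum is 1 at row 3 (s_3 leaves); pivot element 4.
Divide row 3 by 4; eliminate column b from the other rows.
Second iteration: most negative z-row entry is -9/4 in column c, so c enters.
Ratio test on column c — row 1: 21/(1/4) = 84; row 2: entry -1/2 ≤ 0; row 3: 1/(1/4) = 4. Minimum is 4 at row 3 (b leaves); pivot element 1/4.
Divide row 3 by 1/4; eliminate column c from the other rows.
After both pivots, the entry at constraint row 3, column RHS is 4.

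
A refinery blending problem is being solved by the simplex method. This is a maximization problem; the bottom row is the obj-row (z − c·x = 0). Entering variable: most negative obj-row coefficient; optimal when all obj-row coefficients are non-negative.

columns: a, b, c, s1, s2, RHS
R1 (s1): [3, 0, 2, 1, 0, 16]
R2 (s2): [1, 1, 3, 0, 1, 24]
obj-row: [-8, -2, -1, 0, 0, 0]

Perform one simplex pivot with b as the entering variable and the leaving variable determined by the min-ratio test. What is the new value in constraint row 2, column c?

3

Ratio test on column b — row 1: entry 0 ≤ 0; row 2: 24/1 = 24. Minimum is 24 at row 2 (s2 leaves); pivot element 1.
Divide row 2 by 1; eliminate column b from the other rows.
In the new row 2, the c entry is the old entry divided by the pivot: 3/1 = 3.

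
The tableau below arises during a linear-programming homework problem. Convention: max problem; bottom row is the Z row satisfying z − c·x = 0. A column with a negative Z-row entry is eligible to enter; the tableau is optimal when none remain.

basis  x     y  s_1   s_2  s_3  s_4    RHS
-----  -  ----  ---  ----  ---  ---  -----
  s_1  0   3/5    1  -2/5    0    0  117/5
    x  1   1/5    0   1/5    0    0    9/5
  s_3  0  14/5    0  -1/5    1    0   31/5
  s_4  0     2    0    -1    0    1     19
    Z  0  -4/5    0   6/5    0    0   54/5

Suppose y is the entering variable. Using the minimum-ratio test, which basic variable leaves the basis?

s_3

Column y entries and ratios — s_1: (117/5)/(3/5) = 39; x: (9/5)/(1/5) = 9; s_3: (31/5)/(14/5) = 31/14; s_4: 19/2 = 19/2.
Smallest ratio is 31/14 in the row of s_3, so s_3 leaves.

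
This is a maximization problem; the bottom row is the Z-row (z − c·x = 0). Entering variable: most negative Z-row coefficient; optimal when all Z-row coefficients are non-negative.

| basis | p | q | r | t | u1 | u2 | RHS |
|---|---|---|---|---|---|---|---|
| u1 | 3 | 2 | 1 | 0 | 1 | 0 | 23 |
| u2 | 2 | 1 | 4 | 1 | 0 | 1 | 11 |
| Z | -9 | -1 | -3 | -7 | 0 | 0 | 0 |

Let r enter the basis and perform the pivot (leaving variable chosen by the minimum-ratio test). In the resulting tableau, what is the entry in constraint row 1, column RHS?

Ratio test on column r — row 1: 23/1 = 23; row 2: 11/4 = 11/4. Minimum is 11/4 at row 2 (u2 leaves); pivot element 4.
Divide row 2 by 4; eliminate column r from the other rows.
Row 1 update in column RHS: 23 − 1·(11/4) = 81/4.

81/4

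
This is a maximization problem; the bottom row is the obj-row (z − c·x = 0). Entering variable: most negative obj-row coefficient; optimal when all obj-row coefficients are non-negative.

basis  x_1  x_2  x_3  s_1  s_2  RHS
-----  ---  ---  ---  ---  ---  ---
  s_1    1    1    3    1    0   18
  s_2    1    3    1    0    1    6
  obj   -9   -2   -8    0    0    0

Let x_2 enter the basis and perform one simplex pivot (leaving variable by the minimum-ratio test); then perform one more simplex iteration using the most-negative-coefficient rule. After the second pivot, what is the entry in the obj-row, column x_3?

1

Ratio test on column x_2 — row 1: 18/1 = 18; row 2: 6/3 = 2. Minimum is 2 at row 2 (s_2 leaves); pivot element 3.
Divide row 2 by 3; eliminate column x_2 from the other rows.
Second iteration: most negative obj-row entry is -25/3 in column x_1, so x_1 enters.
Ratio test on column x_1 — row 1: 16/(2/3) = 24; row 2: 2/(1/3) = 6. Minimum is 6 at row 2 (x_2 leaves); pivot element 1/3.
Divide row 2 by 1/3; eliminate column x_1 from the other rows.
After both pivots, the entry at the obj-row, column x_3 is 1.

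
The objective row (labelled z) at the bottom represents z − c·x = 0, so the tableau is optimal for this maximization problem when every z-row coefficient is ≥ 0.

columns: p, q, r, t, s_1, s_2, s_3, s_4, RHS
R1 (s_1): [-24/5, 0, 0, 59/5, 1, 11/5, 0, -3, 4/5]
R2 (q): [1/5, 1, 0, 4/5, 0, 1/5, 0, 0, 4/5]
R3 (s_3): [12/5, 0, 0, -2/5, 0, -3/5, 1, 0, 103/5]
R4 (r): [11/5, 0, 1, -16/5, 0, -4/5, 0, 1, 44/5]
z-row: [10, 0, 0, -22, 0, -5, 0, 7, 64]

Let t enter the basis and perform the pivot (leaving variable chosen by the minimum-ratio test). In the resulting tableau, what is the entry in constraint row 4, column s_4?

Ratio test on column t — row 1: (4/5)/(59/5) = 4/59; row 2: (4/5)/(4/5) = 1; row 3: entry -2/5 ≤ 0; row 4: entry -16/5 ≤ 0. Minimum is 4/59 at row 1 (s_1 leaves); pivot element 59/5.
Divide row 1 by 59/5; eliminate column t from the other rows.
Row 4 update in column s_4: 1 − (-16/5)·(-15/59) = 11/59.

11/59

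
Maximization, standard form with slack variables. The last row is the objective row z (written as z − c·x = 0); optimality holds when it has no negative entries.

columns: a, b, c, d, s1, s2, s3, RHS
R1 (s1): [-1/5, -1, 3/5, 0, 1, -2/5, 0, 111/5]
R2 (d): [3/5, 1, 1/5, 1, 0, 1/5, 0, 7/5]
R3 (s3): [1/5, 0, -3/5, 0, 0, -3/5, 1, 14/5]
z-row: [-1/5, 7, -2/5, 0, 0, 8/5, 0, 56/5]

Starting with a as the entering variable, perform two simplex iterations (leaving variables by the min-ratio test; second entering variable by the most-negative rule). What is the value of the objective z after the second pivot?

Ratio test on column a — row 1: entry -1/5 ≤ 0; row 2: (7/5)/(3/5) = 7/3; row 3: (14/5)/(1/5) = 14. Minimum is 7/3 at row 2 (d leaves); pivot element 3/5.
Pivot on row 2; the z-row RHS becomes 56/5 − (-1/5)·(7/3) = 35/3.
Next entering variable (most negative z-row entry -1/3): c.
Ratio test on column c — row 1: (68/3)/(2/3) = 34; row 2: (7/3)/(1/3) = 7; row 3: entry -2/3 ≤ 0. Minimum is 7 at row 2 (a leaves); pivot element 1/3.
After the second pivot the z-row RHS is 35/3 − (-1/3)·7 = 14.

14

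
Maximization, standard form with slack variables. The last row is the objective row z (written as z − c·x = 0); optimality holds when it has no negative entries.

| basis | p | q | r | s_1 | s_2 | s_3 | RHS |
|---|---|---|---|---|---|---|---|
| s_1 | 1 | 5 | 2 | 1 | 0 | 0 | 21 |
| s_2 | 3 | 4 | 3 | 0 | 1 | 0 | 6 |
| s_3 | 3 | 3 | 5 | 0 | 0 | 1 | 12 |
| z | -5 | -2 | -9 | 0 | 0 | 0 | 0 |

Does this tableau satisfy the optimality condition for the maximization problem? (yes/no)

no

The z-row has a negative entry -9 in column r, so it is not optimal.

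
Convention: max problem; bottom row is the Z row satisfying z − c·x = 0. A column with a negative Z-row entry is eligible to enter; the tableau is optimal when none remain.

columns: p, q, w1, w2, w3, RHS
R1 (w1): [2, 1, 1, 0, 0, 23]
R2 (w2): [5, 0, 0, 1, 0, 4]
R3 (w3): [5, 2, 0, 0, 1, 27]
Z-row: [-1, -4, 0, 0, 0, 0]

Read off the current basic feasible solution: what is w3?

27

w3 is basic (row 3); its value is the RHS of that row, 27.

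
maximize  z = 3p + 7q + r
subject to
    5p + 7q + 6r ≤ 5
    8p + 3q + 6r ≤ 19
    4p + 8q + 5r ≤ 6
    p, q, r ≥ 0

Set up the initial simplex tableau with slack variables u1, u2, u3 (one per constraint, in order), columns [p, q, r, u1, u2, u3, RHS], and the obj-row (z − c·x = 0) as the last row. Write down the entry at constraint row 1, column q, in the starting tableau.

Constraint 1 has coefficient 7 on q.

7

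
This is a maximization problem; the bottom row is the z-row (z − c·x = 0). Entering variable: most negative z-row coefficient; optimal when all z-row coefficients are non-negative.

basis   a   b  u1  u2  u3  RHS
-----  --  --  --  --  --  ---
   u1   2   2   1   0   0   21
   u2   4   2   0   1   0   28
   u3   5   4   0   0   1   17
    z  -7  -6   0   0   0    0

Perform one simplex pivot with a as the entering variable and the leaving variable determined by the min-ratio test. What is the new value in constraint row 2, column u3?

Ratio test on column a — row 1: 21/2 = 21/2; row 2: 28/4 = 7; row 3: 17/5 = 17/5. Minimum is 17/5 at row 3 (u3 leaves); pivot element 5.
Divide row 3 by 5; eliminate column a from the other rows.
Row 2 update in column u3: 0 − 4·(1/5) = -4/5.

-4/5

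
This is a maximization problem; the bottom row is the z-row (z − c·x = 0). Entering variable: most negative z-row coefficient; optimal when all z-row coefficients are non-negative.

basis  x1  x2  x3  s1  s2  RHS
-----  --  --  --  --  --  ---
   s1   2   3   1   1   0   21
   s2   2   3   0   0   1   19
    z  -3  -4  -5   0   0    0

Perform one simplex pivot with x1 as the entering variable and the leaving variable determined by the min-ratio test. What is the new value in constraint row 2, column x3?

0

Ratio test on column x1 — row 1: 21/2 = 21/2; row 2: 19/2 = 19/2. Minimum is 19/2 at row 2 (s2 leaves); pivot element 2.
Divide row 2 by 2; eliminate column x1 from the other rows.
In the new row 2, the x3 entry is the old entry divided by the pivot: 0/2 = 0.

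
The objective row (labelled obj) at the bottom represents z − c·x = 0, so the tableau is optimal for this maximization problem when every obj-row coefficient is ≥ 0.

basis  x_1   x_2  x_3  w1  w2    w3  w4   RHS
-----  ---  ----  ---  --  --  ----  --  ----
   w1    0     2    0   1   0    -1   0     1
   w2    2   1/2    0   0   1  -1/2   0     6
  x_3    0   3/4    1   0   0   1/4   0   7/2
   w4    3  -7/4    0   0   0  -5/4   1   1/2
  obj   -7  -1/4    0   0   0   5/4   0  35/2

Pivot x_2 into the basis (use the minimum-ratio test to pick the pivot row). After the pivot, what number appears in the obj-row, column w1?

1/8

Ratio test on column x_2 — row 1: 1/2 = 1/2; row 2: 6/(1/2) = 12; row 3: (7/2)/(3/4) = 14/3; row 4: entry -7/4 ≤ 0. Minimum is 1/2 at row 1 (w1 leaves); pivot element 2.
Divide row 1 by 2; eliminate column x_2 from the other rows.
obj-row update in column w1: 0 − (-1/4)·(1/2) = 1/8.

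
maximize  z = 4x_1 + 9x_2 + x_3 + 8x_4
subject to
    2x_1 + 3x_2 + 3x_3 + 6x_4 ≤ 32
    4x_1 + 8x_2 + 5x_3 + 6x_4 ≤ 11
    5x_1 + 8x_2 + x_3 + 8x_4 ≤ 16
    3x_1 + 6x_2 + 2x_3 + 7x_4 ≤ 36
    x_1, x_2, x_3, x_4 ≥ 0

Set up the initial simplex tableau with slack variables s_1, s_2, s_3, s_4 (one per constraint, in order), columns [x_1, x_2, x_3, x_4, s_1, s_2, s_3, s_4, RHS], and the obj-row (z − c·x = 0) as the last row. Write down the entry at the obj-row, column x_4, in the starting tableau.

-8

The obj-row carries the negated objective coefficients: the x_4 entry is -8.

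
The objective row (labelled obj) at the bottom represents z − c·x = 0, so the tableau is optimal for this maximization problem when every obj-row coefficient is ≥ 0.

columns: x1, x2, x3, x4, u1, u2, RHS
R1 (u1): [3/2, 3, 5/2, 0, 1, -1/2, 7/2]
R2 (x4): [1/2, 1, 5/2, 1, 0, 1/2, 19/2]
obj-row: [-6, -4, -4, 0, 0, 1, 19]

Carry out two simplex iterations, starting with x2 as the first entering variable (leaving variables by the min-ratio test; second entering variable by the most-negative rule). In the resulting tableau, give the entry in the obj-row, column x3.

Ratio test on column x2 — row 1: (7/2)/3 = 7/6; row 2: (19/2)/1 = 19/2. Minimum is 7/6 at row 1 (u1 leaves); pivot element 3.
Divide row 1 by 3; eliminate column x2 from the other rows.
Second iteration: most negative obj-row entry is -4 in column x1, so x1 enters.
Ratio test on column x1 — row 1: (7/6)/(1/2) = 7/3; row 2: entry 0 ≤ 0. Minimum is 7/3 at row 1 (x2 leaves); pivot element 1/2.
Divide row 1 by 1/2; eliminate column x1 from the other rows.
After both pivots, the entry at the obj-row, column x3 is 6.

6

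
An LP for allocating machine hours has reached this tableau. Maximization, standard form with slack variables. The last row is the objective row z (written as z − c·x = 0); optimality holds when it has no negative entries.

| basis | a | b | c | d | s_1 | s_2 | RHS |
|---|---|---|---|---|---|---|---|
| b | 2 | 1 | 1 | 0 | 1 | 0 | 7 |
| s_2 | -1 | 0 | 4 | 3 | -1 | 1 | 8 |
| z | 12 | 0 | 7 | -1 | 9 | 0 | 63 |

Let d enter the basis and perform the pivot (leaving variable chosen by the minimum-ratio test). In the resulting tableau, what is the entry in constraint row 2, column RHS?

Ratio test on column d — row 1: entry 0 ≤ 0; row 2: 8/3 = 8/3. Minimum is 8/3 at row 2 (s_2 leaves); pivot element 3.
Divide row 2 by 3; eliminate column d from the other rows.
In the new row 2, the RHS entry is the old entry divided by the pivot: 8/3 = 8/3.

8/3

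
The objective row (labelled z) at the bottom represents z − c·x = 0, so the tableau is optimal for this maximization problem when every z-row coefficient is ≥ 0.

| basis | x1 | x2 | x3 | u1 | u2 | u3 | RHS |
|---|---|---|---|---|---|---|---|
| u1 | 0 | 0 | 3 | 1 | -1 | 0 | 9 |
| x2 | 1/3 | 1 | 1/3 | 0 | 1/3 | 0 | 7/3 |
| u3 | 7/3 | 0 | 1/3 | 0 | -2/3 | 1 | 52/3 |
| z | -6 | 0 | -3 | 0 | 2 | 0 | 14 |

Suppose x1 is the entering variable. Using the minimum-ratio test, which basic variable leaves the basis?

x2

Column x1 entries and ratios — u1: 0 ≤ 0, skip; x2: (7/3)/(1/3) = 7; u3: (52/3)/(7/3) = 52/7.
Smallest ratio is 7 in the row of x2, so x2 leaves.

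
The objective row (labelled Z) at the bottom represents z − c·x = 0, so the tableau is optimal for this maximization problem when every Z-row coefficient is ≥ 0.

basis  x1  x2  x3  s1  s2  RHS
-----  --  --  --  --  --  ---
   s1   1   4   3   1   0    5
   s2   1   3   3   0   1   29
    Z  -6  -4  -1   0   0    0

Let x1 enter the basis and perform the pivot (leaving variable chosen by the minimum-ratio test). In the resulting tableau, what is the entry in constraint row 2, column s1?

-1

Ratio test on column x1 — row 1: 5/1 = 5; row 2: 29/1 = 29. Minimum is 5 at row 1 (s1 leaves); pivot element 1.
Divide row 1 by 1; eliminate column x1 from the other rows.
Row 2 update in column s1: 0 − 1·1 = -1.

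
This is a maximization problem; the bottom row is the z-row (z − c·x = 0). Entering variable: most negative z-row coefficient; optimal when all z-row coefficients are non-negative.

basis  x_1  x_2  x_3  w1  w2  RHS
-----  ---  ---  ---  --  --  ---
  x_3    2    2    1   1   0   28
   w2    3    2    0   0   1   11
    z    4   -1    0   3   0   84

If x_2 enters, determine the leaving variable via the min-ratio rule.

w2

Column x_2 entries and ratios — x_3: 28/2 = 14; w2: 11/2 = 11/2.
Smallest ratio is 11/2 in the row of w2, so w2 leaves.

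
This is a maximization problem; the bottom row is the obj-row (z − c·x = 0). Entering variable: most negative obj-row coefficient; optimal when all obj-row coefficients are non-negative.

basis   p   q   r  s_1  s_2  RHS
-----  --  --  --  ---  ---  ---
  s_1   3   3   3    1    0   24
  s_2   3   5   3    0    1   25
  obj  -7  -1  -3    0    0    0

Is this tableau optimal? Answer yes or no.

no

The obj-row has a negative entry -7 in column p, so it is not optimal.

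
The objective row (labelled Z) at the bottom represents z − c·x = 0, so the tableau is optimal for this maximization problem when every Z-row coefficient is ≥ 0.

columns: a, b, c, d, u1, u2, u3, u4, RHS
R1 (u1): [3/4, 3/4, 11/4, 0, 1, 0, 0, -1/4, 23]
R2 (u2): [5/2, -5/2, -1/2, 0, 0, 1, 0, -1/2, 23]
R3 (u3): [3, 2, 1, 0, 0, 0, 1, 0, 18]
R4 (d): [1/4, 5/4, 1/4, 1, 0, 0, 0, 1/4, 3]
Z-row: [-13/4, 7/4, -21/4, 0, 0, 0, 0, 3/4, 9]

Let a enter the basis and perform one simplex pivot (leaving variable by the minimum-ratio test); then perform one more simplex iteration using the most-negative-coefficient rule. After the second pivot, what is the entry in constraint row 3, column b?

19/30

Ratio test on column a — row 1: 23/(3/4) = 92/3; row 2: 23/(5/2) = 46/5; row 3: 18/3 = 6; row 4: 3/(1/4) = 12. Minimum is 6 at row 3 (u3 leaves); pivot element 3.
Divide row 3 by 3; eliminate column a from the other rows.
Second iteration: most negative Z-row entry is -25/6 in column c, so c enters.
Ratio test on column c — row 1: (37/2)/(5/2) = 37/5; row 2: entry -4/3 ≤ 0; row 3: 6/(1/3) = 18; row 4: (3/2)/(1/6) = 9. Minimum is 37/5 at row 1 (u1 leaves); pivot element 5/2.
Divide row 1 by 5/2; eliminate column c from the other rows.
After both pivots, the entry at constraint row 3, column b is 19/30.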